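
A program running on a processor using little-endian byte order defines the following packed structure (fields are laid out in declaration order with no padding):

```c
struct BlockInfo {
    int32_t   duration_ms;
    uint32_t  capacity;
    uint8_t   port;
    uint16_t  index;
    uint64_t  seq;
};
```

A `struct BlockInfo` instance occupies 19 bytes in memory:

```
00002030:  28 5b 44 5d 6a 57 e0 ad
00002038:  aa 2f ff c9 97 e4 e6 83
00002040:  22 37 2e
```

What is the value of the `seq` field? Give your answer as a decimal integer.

3330168399373572041

`seq` follows `duration_ms` (4 B), `capacity` (4 B), `port` (1 B), `index` (2 B), so it starts at offset 4 + 4 + 1 + 2 = 11 and occupies 8 bytes.
Bytes at offsets 11..18: C9 97 E4 E6 83 22 37 2E.
In little-endian order the low byte comes first in memory.
Reassemble most-significant byte first: 2E 37 22 83 E6 E4 97 C9 → 0x2E372283E6E497C9.
0x2E372283E6E497C9 = 3330168399373572041.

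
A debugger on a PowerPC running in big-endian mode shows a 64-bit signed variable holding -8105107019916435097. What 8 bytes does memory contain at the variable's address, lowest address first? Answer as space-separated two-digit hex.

Two's complement of -8105107019916435097 in 64 bits: 8105107019916435097 = 0x707B1FE454A4DE99; invert → 0x8F84E01BAB5B2166; add 1 → 0x8F84E01BAB5B2167.
Split into bytes (most-significant first): 8F 84 E0 1B AB 5B 21 67.
Big-endian: lowest address holds the most-significant byte.
So the memory order matches the most-significant-first order: 8F 84 E0 1B AB 5B 21 67.

8F 84 E0 1B AB 5B 21 67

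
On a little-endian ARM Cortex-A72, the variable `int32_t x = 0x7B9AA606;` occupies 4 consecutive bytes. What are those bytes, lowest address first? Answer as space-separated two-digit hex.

Split into bytes (most-significant first): 7B 9A A6 06.
Little-endian: lowest address holds the least-significant byte.
So at ascending addresses the bytes are 06 A6 9A 7B.

06 A6 9A 7B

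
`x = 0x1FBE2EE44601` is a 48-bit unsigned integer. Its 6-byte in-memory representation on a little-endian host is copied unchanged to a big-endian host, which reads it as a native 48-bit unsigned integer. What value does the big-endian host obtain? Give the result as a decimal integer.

Stored little-endian, the bytes at ascending addresses are 01 46 E4 2E BE 1F.
Read back as big-endian, the last byte is least significant, giving 0x0146E42EBE1F.
0x0146E42EBE1F = 1403987607071.

1403987607071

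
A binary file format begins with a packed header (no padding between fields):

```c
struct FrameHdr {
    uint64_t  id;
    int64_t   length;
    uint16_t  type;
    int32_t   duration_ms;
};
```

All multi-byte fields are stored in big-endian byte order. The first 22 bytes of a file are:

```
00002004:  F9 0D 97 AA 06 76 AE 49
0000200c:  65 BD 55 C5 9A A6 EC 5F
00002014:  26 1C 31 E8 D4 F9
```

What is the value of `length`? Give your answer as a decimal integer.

7331110075620584543

`length` follows `id` (8 bytes), so it starts at byte offset 8 and occupies 8 bytes.
Bytes at offsets 8..15: 65 BD 55 C5 9A A6 EC 5F.
In big-endian order the high byte comes first in memory.
The bytes are already most-significant first: 0x65BD55C59AA6EC5F.
0x65BD55C59AA6EC5F = 7331110075620584543.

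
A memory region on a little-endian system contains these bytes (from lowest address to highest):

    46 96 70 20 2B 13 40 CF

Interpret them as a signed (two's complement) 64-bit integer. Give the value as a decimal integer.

Little-endian: lowest address holds the least-significant byte.
Reassemble most-significant byte first: CF 40 13 2B 20 70 96 46 → 0xCF40132B20709646.
Top bit is set, so as a signed 64-bit value this is 0xCF40132B20709646 − 2^64 = -3512786633400215994.

-3512786633400215994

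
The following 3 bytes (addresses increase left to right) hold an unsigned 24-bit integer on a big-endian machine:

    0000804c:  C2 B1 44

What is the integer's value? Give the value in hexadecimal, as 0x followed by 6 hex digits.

0xC2B144

In big-endian order the high byte comes first in memory.
The bytes are already most-significant first: 0xC2B144.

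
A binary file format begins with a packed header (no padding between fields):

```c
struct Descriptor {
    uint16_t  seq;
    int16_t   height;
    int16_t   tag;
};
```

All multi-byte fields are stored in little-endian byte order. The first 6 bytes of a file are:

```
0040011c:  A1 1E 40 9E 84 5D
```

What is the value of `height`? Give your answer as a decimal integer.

`height` follows `seq` (2 bytes), so it starts at byte offset 2 and occupies 2 bytes.
Bytes at offsets 2..3: 40 9E.
In little-endian order the low byte comes first in memory.
Reassemble most-significant byte first: 9E 40 → 0x9E40.
Top bit is set, so as a signed 16-bit value this is 0x9E40 − 2^16 = -25024.

-25024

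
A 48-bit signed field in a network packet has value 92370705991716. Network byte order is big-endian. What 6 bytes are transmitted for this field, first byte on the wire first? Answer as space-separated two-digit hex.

54 02 BB 1E 48 24

92370705991716 in hexadecimal, padded to 48 bits, is 0x5402BB1E4824.
Split into bytes (most-significant first): 54 02 BB 1E 48 24.
In big-endian order the high byte comes first in memory.
So the memory order matches the most-significant-first order: 54 02 BB 1E 48 24.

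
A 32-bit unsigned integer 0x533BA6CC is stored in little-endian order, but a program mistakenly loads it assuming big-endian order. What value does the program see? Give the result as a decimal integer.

Stored little-endian, the bytes at ascending addresses are CC A6 3B 53.
Read back as big-endian, the last byte is least significant, giving 0xCCA63B53.
0xCCA63B53 = 3433446227.

3433446227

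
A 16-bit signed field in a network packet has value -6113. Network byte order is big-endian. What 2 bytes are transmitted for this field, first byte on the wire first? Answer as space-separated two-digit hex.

E8 1F

Two's complement of -6113 in 16 bits: 6113 = 0x17E1; invert → 0xE81E; add 1 → 0xE81F.
Split into bytes (most-significant first): E8 1F.
Big-endian stores the most-significant byte at the lowest address.
So the memory order matches the most-significant-first order: E8 1F.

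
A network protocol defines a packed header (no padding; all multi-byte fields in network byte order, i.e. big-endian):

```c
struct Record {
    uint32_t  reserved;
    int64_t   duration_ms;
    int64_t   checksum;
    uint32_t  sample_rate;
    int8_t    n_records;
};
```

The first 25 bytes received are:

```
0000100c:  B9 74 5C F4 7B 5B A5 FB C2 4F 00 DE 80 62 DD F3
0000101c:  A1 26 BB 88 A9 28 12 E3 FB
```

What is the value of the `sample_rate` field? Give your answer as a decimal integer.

2837975779

`sample_rate` follows `reserved` (4 B), `duration_ms` (8 B), `checksum` (8 B), so it starts at offset 4 + 8 + 8 = 20 and occupies 4 bytes.
Bytes at offsets 20..23: A9 28 12 E3.
Big-endian stores the most-significant byte at the lowest address.
The bytes are already most-significant first: 0xA92812E3.
0xA92812E3 = 2837975779.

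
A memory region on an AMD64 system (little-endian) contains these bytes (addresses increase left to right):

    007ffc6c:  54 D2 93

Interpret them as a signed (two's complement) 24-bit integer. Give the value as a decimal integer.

-7089580

Little-endian: lowest address holds the least-significant byte.
Reassemble most-significant byte first: 93 D2 54 → 0x93D254.
Top bit is set, so as a signed 24-bit value this is 0x93D254 − 2^24 = -7089580.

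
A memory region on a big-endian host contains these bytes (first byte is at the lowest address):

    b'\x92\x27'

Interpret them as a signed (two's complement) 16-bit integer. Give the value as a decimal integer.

Big-endian: lowest address holds the most-significant byte.
The bytes are already most-significant first: 0x9227.
Top bit is set, so as a signed 16-bit value this is 0x9227 − 2^16 = -28121.

-28121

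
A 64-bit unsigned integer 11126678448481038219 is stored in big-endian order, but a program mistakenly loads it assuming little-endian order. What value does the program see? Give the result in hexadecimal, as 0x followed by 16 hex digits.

11126678448481038219 in 64-bit hexadecimal is 0x9A69E718E3B4EF8B.
Stored big-endian, the bytes at ascending addresses are 9A 69 E7 18 E3 B4 EF 8B.
Read back as little-endian, the first byte is least significant, giving 0x8BEFB4E318E7699A.

0x8BEFB4E318E7699A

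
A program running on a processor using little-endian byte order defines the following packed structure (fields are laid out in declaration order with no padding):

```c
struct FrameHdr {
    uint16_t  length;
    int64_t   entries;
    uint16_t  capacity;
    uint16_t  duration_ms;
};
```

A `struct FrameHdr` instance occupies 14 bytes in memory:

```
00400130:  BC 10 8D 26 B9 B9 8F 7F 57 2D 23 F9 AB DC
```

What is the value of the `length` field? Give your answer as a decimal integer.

4284

`length` is the first field, at byte offset 0, occupying 2 bytes.
Bytes at offsets 0..1: BC 10.
Little-endian: lowest address holds the least-significant byte.
Reassemble most-significant byte first: 10 BC → 0x10BC.
0x10BC = 4284.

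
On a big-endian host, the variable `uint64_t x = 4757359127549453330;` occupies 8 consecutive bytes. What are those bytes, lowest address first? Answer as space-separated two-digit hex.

42 05 88 EB C2 8C 24 12

4757359127549453330 in hexadecimal, padded to 64 bits, is 0x420588EBC28C2412.
Split into bytes (most-significant first): 42 05 88 EB C2 8C 24 12.
Big-endian: lowest address holds the most-significant byte.
So the memory order matches the most-significant-first order: 42 05 88 EB C2 8C 24 12.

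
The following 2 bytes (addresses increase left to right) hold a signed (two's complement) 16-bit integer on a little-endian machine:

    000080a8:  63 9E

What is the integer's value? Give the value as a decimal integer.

In little-endian order the low byte comes first in memory.
Reassemble most-significant byte first: 9E 63 → 0x9E63.
Top bit is set, so as a signed 16-bit value this is 0x9E63 − 2^16 = -24989.

-24989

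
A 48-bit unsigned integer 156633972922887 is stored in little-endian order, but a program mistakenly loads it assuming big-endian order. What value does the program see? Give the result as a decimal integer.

156633972922887 in 48-bit hexadecimal is 0x8E753050DA07.
Stored little-endian, the bytes at ascending addresses are 07 DA 50 30 75 8E.
Read back as big-endian, the last byte is least significant, giving 0x07DA5030758E.
0x07DA5030758E = 8634229618062.

8634229618062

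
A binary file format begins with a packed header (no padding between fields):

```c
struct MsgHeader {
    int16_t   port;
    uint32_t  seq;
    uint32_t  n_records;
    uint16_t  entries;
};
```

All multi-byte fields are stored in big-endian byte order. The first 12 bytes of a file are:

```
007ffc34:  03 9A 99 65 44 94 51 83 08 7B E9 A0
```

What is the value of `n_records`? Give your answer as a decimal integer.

1367541883

`n_records` follows `port` (2 B), `seq` (4 B), so it starts at offset 2 + 4 = 6 and occupies 4 bytes.
Bytes at offsets 6..9: 51 83 08 7B.
Big-endian: lowest address holds the most-significant byte.
The bytes are already most-significant first: 0x5183087B.
0x5183087B = 1367541883.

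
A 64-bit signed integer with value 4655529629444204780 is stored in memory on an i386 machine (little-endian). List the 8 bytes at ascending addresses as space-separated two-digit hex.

EC E8 53 2C 88 C3 9B 40

4655529629444204780 in hexadecimal, padded to 64 bits, is 0x409BC3882C53E8EC.
Split into bytes (most-significant first): 40 9B C3 88 2C 53 E8 EC.
Little-endian stores the least-significant byte at the lowest address.
So at ascending addresses the bytes are EC E8 53 2C 88 C3 9B 40.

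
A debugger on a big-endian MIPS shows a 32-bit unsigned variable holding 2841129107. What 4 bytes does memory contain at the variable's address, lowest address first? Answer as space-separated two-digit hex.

2841129107 in hexadecimal, padded to 32 bits, is 0xA9583093.
Split into bytes (most-significant first): A9 58 30 93.
Big-endian: lowest address holds the most-significant byte.
So the memory order matches the most-significant-first order: A9 58 30 93.

A9 58 30 93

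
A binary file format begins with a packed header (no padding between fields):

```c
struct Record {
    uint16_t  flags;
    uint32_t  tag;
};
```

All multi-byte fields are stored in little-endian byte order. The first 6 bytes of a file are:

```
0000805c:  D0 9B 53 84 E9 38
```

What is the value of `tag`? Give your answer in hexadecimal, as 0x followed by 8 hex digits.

0x38E98453

`tag` follows `flags` (2 bytes), so it starts at byte offset 2 and occupies 4 bytes.
Bytes at offsets 2..5: 53 84 E9 38.
Little-endian: lowest address holds the least-significant byte.
Reassemble most-significant byte first: 38 E9 84 53 → 0x38E98453.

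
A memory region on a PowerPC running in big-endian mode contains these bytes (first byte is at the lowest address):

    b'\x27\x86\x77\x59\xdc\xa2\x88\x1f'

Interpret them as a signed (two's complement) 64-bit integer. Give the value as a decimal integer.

2848095042195851295

In big-endian order the high byte comes first in memory.
The bytes are already most-significant first: 0x27867759DCA2881F.
0x27867759DCA2881F = 2848095042195851295.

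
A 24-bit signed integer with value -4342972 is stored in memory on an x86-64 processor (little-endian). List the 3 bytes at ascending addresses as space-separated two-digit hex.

Two's complement of -4342972 in 24 bits: 4342972 = 0x4244BC; invert → 0xBDBB43; add 1 → 0xBDBB44.
Split into bytes (most-significant first): BD BB 44.
Little-endian stores the least-significant byte at the lowest address.
So at ascending addresses the bytes are 44 BB BD.

44 BB BD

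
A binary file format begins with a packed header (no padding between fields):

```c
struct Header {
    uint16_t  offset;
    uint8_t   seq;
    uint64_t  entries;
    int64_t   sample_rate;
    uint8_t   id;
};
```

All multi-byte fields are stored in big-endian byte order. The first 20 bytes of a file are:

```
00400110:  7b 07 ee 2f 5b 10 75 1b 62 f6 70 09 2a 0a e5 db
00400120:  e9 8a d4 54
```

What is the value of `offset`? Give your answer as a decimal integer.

`offset` is the first field, at byte offset 0, occupying 2 bytes.
Bytes at offsets 0..1: 7B 07.
Big-endian: lowest address holds the most-significant byte.
The bytes are already most-significant first: 0x7B07.
0x7B07 = 31495.

31495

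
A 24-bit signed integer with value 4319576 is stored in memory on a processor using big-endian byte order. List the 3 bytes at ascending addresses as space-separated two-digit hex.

41 E9 58

4319576 in hexadecimal, padded to 24 bits, is 0x41E958.
Split into bytes (most-significant first): 41 E9 58.
Big-endian: lowest address holds the most-significant byte.
So the memory order matches the most-significant-first order: 41 E9 58.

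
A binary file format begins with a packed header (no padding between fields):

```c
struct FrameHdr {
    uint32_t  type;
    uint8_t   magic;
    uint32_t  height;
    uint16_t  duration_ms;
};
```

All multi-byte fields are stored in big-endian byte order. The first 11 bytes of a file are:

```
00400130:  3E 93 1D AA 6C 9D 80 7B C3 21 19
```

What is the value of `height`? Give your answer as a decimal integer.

2642443203

`height` follows `type` (4 B), `magic` (1 B), so it starts at offset 4 + 1 = 5 and occupies 4 bytes.
Bytes at offsets 5..8: 9D 80 7B C3.
Big-endian stores the most-significant byte at the lowest address.
The bytes are already most-significant first: 0x9D807BC3.
0x9D807BC3 = 2642443203.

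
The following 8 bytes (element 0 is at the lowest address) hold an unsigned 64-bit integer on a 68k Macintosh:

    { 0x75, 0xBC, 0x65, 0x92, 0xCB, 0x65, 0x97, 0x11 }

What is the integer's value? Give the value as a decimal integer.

Big-endian: lowest address holds the most-significant byte.
The bytes are already most-significant first: 0x75BC6592CB659711.
0x75BC6592CB659711 = 8483767479211235089.

8483767479211235089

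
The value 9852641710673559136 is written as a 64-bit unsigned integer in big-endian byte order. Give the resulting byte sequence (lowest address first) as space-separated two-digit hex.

9852641710673559136 in hexadecimal, padded to 64 bits, is 0x88BB9D6F2FE4FE60.
Split into bytes (most-significant first): 88 BB 9D 6F 2F E4 FE 60.
Big-endian stores the most-significant byte at the lowest address.
So the memory order matches the most-significant-first order: 88 BB 9D 6F 2F E4 FE 60.

88 BB 9D 6F 2F E4 FE 60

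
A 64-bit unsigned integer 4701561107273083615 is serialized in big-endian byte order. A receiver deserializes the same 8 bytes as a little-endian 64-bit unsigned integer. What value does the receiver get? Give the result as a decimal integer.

16134934877816241985

4701561107273083615 in 64-bit hexadecimal is 0x413F4CEAC8CDEADF.
Stored big-endian, the bytes at ascending addresses are 41 3F 4C EA C8 CD EA DF.
Read back as little-endian, the first byte is least significant, giving 0xDFEACDC8EA4C3F41.
0xDFEACDC8EA4C3F41 = 16134934877816241985.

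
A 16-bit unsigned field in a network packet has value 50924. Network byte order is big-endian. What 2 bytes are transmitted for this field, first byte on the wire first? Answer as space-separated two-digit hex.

50924 in hexadecimal, padded to 16 bits, is 0xC6EC.
Split into bytes (most-significant first): C6 EC.
Big-endian: lowest address holds the most-significant byte.
So the memory order matches the most-significant-first order: C6 EC.

C6 EC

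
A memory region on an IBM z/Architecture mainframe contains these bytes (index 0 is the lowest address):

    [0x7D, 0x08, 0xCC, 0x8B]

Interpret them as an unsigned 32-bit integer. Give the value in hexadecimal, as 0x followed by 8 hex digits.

0x7D08CC8B

In big-endian order the high byte comes first in memory.
The bytes are already most-significant first: 0x7D08CC8B.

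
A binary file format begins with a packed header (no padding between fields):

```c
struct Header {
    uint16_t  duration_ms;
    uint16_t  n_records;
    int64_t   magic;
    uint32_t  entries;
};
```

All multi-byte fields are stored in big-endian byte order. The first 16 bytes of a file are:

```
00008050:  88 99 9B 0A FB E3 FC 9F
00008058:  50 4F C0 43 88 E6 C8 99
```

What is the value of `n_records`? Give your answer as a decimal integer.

39690

`n_records` follows `duration_ms` (2 bytes), so it starts at byte offset 2 and occupies 2 bytes.
Bytes at offsets 2..3: 9B 0A.
In big-endian order the high byte comes first in memory.
The bytes are already most-significant first: 0x9B0A.
0x9B0A = 39690.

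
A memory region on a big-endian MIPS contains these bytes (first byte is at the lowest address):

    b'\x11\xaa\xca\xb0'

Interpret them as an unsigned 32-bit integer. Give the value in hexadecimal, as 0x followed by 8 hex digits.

In big-endian order the high byte comes first in memory.
The bytes are already most-significant first: 0x11AACAB0.

0x11AACAB0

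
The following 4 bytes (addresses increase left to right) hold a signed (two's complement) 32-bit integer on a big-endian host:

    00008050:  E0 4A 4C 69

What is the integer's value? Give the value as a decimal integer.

-532001687

In big-endian order the high byte comes first in memory.
The bytes are already most-significant first: 0xE04A4C69.
Top bit is set, so as a signed 32-bit value this is 0xE04A4C69 − 2^32 = -532001687.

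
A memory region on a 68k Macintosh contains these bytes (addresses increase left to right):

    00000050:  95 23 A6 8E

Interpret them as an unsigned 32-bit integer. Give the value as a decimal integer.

Big-endian: lowest address holds the most-significant byte.
The bytes are already most-significant first: 0x9523A68E.
0x9523A68E = 2502141582.

2502141582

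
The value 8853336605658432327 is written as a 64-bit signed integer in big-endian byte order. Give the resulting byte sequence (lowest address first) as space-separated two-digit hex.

8853336605658432327 in hexadecimal, padded to 64 bits, is 0x7ADD5EBC613BC347.
Split into bytes (most-significant first): 7A DD 5E BC 61 3B C3 47.
Big-endian: lowest address holds the most-significant byte.
So the memory order matches the most-significant-first order: 7A DD 5E BC 61 3B C3 47.

7A DD 5E BC 61 3B C3 47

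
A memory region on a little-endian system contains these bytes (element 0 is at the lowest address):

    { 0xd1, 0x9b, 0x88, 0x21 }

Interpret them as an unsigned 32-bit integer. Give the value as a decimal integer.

562600913

Little-endian: lowest address holds the least-significant byte.
Reassemble most-significant byte first: 21 88 9B D1 → 0x21889BD1.
0x21889BD1 = 562600913.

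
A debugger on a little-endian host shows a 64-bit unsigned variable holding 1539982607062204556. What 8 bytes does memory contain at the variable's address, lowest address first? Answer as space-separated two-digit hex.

1539982607062204556 in hexadecimal, padded to 64 bits, is 0x155F1E059E39008C.
Split into bytes (most-significant first): 15 5F 1E 05 9E 39 00 8C.
In little-endian order the low byte comes first in memory.
So at ascending addresses the bytes are 8C 00 39 9E 05 1E 5F 15.

8C 00 39 9E 05 1E 5F 15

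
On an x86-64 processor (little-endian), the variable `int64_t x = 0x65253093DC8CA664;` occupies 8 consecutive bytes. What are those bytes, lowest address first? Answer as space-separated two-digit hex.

64 A6 8C DC 93 30 25 65

Split into bytes (most-significant first): 65 25 30 93 DC 8C A6 64.
Little-endian stores the least-significant byte at the lowest address.
So at ascending addresses the bytes are 64 A6 8C DC 93 30 25 65.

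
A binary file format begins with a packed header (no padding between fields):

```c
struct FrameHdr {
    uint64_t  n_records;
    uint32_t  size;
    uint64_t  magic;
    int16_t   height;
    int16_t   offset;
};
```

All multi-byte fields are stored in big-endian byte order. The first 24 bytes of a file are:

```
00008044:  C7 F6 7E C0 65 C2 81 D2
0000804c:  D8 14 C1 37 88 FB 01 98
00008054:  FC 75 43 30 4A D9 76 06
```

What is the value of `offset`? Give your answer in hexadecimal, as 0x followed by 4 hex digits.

`offset` follows `n_records` (8 B), `size` (4 B), `magic` (8 B), `height` (2 B), so it starts at offset 8 + 4 + 8 + 2 = 22 and occupies 2 bytes.
Bytes at offsets 22..23: 76 06.
Big-endian: lowest address holds the most-significant byte.
The bytes are already most-significant first: 0x7606.

0x7606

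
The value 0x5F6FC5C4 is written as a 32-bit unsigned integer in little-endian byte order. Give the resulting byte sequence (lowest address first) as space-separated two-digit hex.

Split into bytes (most-significant first): 5F 6F C5 C4.
Little-endian: lowest address holds the least-significant byte.
So at ascending addresses the bytes are C4 C5 6F 5F.

C4 C5 6F 5F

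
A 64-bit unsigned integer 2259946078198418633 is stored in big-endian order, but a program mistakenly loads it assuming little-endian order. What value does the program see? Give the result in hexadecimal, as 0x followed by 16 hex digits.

2259946078198418633 in 64-bit hexadecimal is 0x1F5CF0FC028DCCC9.
Stored big-endian, the bytes at ascending addresses are 1F 5C F0 FC 02 8D CC C9.
Read back as little-endian, the first byte is least significant, giving 0xC9CC8D02FCF05C1F.

0xC9CC8D02FCF05C1F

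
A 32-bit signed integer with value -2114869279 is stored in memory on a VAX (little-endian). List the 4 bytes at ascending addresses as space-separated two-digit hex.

Two's complement of -2114869279 in 32 bits: 2114869279 = 0x7E0E581F; invert → 0x81F1A7E0; add 1 → 0x81F1A7E1.
Split into bytes (most-significant first): 81 F1 A7 E1.
Little-endian: lowest address holds the least-significant byte.
So at ascending addresses the bytes are E1 A7 F1 81.

E1 A7 F1 81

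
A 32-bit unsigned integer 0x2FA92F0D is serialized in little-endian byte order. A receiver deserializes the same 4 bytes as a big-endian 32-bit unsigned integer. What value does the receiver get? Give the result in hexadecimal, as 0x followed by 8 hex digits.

Stored little-endian, the bytes at ascending addresses are 0D 2F A9 2F.
Read back as big-endian, the last byte is least significant, giving 0x0D2FA92F.

0x0D2FA92F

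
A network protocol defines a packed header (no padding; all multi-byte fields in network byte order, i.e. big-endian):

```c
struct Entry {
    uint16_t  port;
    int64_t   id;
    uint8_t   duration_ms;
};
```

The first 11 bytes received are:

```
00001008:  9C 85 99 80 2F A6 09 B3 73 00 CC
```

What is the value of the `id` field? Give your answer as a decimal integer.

`id` follows `port` (2 bytes), so it starts at byte offset 2 and occupies 8 bytes.
Bytes at offsets 2..9: 99 80 2F A6 09 B3 73 00.
Big-endian stores the most-significant byte at the lowest address.
The bytes are already most-significant first: 0x99802FA609B37300.
Top bit is set, so as a signed 64-bit value this is 0x99802FA609B37300 − 2^64 = -7385850998713781504.

-7385850998713781504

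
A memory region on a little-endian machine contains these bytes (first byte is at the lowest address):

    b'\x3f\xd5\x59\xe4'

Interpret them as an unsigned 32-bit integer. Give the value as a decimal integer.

3831092543

In little-endian order the low byte comes first in memory.
Reassemble most-significant byte first: E4 59 D5 3F → 0xE459D53F.
0xE459D53F = 3831092543.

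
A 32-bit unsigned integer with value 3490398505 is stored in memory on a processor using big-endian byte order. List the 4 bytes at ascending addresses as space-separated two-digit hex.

D0 0B 41 29

3490398505 in hexadecimal, padded to 32 bits, is 0xD00B4129.
Split into bytes (most-significant first): D0 0B 41 29.
In big-endian order the high byte comes first in memory.
So the memory order matches the most-significant-first order: D0 0B 41 29.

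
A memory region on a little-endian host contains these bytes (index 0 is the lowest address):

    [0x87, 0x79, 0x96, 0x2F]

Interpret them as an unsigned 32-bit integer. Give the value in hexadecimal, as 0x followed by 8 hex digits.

In little-endian order the low byte comes first in memory.
Reassemble most-significant byte first: 2F 96 79 87 → 0x2F967987.

0x2F967987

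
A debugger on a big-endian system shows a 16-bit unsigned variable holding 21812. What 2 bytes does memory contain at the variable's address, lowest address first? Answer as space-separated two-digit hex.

21812 in hexadecimal, padded to 16 bits, is 0x5534.
Split into bytes (most-significant first): 55 34.
In big-endian order the high byte comes first in memory.
So the memory order matches the most-significant-first order: 55 34.

55 34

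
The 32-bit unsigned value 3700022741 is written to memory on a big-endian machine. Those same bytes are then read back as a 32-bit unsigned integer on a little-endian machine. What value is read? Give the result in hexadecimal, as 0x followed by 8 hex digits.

3700022741 in 32-bit hexadecimal is 0xDC89DDD5.
Stored big-endian, the bytes at ascending addresses are DC 89 DD D5.
Read back as little-endian, the first byte is least significant, giving 0xD5DD89DC.

0xD5DD89DC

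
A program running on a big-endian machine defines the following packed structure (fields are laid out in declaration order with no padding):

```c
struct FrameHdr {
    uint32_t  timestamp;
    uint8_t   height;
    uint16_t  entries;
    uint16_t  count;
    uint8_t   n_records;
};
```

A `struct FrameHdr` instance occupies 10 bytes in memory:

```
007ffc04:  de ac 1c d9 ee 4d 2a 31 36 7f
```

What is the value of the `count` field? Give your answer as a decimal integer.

`count` follows `timestamp` (4 B), `height` (1 B), `entries` (2 B), so it starts at offset 4 + 1 + 2 = 7 and occupies 2 bytes.
Bytes at offsets 7..8: 31 36.
Big-endian: lowest address holds the most-significant byte.
The bytes are already most-significant first: 0x3136.
0x3136 = 12598.

12598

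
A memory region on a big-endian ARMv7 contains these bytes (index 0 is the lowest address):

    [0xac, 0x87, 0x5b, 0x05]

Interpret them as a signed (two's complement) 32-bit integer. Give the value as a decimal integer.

-1400415483

Big-endian stores the most-significant byte at the lowest address.
The bytes are already most-significant first: 0xAC875B05.
Top bit is set, so as a signed 32-bit value this is 0xAC875B05 − 2^32 = -1400415483.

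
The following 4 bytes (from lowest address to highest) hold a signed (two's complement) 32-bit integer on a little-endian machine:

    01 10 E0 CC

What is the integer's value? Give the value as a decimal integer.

Little-endian stores the least-significant byte at the lowest address.
Reassemble most-significant byte first: CC E0 10 01 → 0xCCE01001.
Top bit is set, so as a signed 32-bit value this is 0xCCE01001 − 2^32 = -857731071.

-857731071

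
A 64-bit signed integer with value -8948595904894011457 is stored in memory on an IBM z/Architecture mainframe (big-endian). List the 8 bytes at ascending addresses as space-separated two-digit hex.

83 D0 33 6F AA 46 F7 BF

Two's complement of -8948595904894011457 in 64 bits: 8948595904894011457 = 0x7C2FCC9055B90841; invert → 0x83D0336FAA46F7BE; add 1 → 0x83D0336FAA46F7BF.
Split into bytes (most-significant first): 83 D0 33 6F AA 46 F7 BF.
In big-endian order the high byte comes first in memory.
So the memory order matches the most-significant-first order: 83 D0 33 6F AA 46 F7 BF.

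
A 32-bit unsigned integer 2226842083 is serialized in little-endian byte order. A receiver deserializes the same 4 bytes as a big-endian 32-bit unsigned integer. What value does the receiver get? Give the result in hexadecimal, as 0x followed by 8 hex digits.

0xE3E9BA84

2226842083 in 32-bit hexadecimal is 0x84BAE9E3.
Stored little-endian, the bytes at ascending addresses are E3 E9 BA 84.
Read back as big-endian, the last byte is least significant, giving 0xE3E9BA84.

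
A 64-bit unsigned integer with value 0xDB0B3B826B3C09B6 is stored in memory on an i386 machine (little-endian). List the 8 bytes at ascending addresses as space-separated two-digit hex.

B6 09 3C 6B 82 3B 0B DB

Split into bytes (most-significant first): DB 0B 3B 82 6B 3C 09 B6.
Little-endian: lowest address holds the least-significant byte.
So at ascending addresses the bytes are B6 09 3C 6B 82 3B 0B DB.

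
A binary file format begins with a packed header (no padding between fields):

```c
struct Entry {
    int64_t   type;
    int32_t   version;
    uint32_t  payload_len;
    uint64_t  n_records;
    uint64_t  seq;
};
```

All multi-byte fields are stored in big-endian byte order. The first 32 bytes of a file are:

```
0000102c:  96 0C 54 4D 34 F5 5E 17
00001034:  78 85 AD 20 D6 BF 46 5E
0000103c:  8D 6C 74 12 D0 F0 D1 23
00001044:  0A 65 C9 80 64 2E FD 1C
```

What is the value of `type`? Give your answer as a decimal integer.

`type` is the first field, at byte offset 0, occupying 8 bytes.
Bytes at offsets 0..7: 96 0C 54 4D 34 F5 5E 17.
Big-endian: lowest address holds the most-significant byte.
The bytes are already most-significant first: 0x960C544D34F55E17.
Top bit is set, so as a signed 64-bit value this is 0x960C544D34F55E17 − 2^64 = -7634634577722122729.

-7634634577722122729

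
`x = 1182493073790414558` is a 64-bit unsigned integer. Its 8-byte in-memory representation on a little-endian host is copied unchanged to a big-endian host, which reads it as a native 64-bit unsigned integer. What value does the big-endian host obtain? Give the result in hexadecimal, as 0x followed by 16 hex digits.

0xDE2EA37C2F0F6910

1182493073790414558 in 64-bit hexadecimal is 0x10690F2F7CA32EDE.
Stored little-endian, the bytes at ascending addresses are DE 2E A3 7C 2F 0F 69 10.
Read back as big-endian, the last byte is least significant, giving 0xDE2EA37C2F0F6910.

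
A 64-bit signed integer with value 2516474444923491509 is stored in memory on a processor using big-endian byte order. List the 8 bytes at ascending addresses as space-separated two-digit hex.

2516474444923491509 in hexadecimal, padded to 64 bits, is 0x22EC502CC00354B5.
Split into bytes (most-significant first): 22 EC 50 2C C0 03 54 B5.
In big-endian order the high byte comes first in memory.
So the memory order matches the most-significant-first order: 22 EC 50 2C C0 03 54 B5.

22 EC 50 2C C0 03 54 B5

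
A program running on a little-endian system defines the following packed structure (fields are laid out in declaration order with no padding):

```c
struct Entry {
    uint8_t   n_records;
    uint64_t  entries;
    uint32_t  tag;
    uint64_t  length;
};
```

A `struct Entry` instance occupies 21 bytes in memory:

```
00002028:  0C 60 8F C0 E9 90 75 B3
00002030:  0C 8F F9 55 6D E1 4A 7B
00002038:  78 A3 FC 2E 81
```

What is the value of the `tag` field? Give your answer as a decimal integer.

`tag` follows `n_records` (1 B), `entries` (8 B), so it starts at offset 1 + 8 = 9 and occupies 4 bytes.
Bytes at offsets 9..12: 8F F9 55 6D.
Little-endian: lowest address holds the least-significant byte.
Reassemble most-significant byte first: 6D 55 F9 8F → 0x6D55F98F.
0x6D55F98F = 1834350991.

1834350991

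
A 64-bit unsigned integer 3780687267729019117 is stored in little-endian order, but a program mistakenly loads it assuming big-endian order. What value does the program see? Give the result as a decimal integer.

17118416375479760692

3780687267729019117 in 64-bit hexadecimal is 0x3477B309FFD490ED.
Stored little-endian, the bytes at ascending addresses are ED 90 D4 FF 09 B3 77 34.
Read back as big-endian, the last byte is least significant, giving 0xED90D4FF09B37734.
0xED90D4FF09B37734 = 17118416375479760692.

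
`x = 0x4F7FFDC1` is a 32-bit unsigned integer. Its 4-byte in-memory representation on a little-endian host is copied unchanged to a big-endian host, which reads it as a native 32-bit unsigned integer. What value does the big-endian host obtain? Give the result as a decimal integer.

3254615887

Stored little-endian, the bytes at ascending addresses are C1 FD 7F 4F.
Read back as big-endian, the last byte is least significant, giving 0xC1FD7F4F.
0xC1FD7F4F = 3254615887.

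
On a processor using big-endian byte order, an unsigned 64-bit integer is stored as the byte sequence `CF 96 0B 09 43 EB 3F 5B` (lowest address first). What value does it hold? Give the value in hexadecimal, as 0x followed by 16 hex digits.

0xCF960B0943EB3F5B

Big-endian: lowest address holds the most-significant byte.
The bytes are already most-significant first: 0xCF960B0943EB3F5B.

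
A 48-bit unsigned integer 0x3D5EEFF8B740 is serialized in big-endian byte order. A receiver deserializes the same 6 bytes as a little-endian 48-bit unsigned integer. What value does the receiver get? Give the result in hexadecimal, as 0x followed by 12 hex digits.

0x40B7F8EF5E3D

Stored big-endian, the bytes at ascending addresses are 3D 5E EF F8 B7 40.
Read back as little-endian, the first byte is least significant, giving 0x40B7F8EF5E3D.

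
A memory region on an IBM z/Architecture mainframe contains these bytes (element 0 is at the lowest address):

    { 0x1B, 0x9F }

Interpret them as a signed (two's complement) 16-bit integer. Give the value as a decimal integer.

7071

In big-endian order the high byte comes first in memory.
The bytes are already most-significant first: 0x1B9F.
0x1B9F = 7071.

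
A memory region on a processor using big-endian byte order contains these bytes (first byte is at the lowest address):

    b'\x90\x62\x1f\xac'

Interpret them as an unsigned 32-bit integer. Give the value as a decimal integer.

2422349740

Big-endian stores the most-significant byte at the lowest address.
The bytes are already most-significant first: 0x90621FAC.
0x90621FAC = 2422349740.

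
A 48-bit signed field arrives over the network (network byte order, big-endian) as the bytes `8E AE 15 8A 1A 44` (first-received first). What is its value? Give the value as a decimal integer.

In big-endian order the high byte comes first in memory.
The bytes are already most-significant first: 0x8EAE158A1A44.
Top bit is set, so as a signed 48-bit value this is 0x8EAE158A1A44 − 2^48 = -124596639884732.

-124596639884732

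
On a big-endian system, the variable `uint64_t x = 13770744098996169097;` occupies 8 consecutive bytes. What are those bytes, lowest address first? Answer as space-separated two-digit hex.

13770744098996169097 in hexadecimal, padded to 64 bits, is 0xBF1B82CC29792989.
Split into bytes (most-significant first): BF 1B 82 CC 29 79 29 89.
Big-endian stores the most-significant byte at the lowest address.
So the memory order matches the most-significant-first order: BF 1B 82 CC 29 79 29 89.

BF 1B 82 CC 29 79 29 89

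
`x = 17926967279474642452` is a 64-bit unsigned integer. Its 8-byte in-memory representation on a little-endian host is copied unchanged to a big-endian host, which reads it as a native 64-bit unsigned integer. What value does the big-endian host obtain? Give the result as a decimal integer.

1445131501931973112

17926967279474642452 in 64-bit hexadecimal is 0xF8C961C271230E14.
Stored little-endian, the bytes at ascending addresses are 14 0E 23 71 C2 61 C9 F8.
Read back as big-endian, the last byte is least significant, giving 0x140E2371C261C9F8.
0x140E2371C261C9F8 = 1445131501931973112.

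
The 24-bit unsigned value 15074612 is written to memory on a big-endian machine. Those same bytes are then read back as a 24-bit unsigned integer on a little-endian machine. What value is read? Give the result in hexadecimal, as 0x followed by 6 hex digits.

0x3405E6

15074612 in 24-bit hexadecimal is 0xE60534.
Stored big-endian, the bytes at ascending addresses are E6 05 34.
Read back as little-endian, the first byte is least significant, giving 0x3405E6.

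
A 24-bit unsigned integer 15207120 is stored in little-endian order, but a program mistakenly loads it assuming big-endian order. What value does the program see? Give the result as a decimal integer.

15207120 in 24-bit hexadecimal is 0xE80AD0.
Stored little-endian, the bytes at ascending addresses are D0 0A E8.
Read back as big-endian, the last byte is least significant, giving 0xD00AE8.
0xD00AE8 = 13634280.

13634280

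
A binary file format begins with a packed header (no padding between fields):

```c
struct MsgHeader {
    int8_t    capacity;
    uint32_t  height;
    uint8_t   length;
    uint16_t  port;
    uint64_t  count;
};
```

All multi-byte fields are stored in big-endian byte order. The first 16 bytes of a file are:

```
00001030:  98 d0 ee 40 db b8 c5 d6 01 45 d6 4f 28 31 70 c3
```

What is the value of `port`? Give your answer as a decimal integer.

50646

`port` follows `capacity` (1 B), `height` (4 B), `length` (1 B), so it starts at offset 1 + 4 + 1 = 6 and occupies 2 bytes.
Bytes at offsets 6..7: C5 D6.
Big-endian: lowest address holds the most-significant byte.
The bytes are already most-significant first: 0xC5D6.
0xC5D6 = 50646.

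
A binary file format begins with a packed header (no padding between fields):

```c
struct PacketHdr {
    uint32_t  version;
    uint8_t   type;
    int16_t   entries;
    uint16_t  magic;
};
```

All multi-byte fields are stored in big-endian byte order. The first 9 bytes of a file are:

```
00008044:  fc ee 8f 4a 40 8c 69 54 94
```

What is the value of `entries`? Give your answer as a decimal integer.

`entries` follows `version` (4 B), `type` (1 B), so it starts at offset 4 + 1 = 5 and occupies 2 bytes.
Bytes at offsets 5..6: 8C 69.
Big-endian stores the most-significant byte at the lowest address.
The bytes are already most-significant first: 0x8C69.
Top bit is set, so as a signed 16-bit value this is 0x8C69 − 2^16 = -29591.

-29591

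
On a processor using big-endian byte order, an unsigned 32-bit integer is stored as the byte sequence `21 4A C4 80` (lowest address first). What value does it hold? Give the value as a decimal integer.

Big-endian: lowest address holds the most-significant byte.
The bytes are already most-significant first: 0x214AC480.
0x214AC480 = 558548096.

558548096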